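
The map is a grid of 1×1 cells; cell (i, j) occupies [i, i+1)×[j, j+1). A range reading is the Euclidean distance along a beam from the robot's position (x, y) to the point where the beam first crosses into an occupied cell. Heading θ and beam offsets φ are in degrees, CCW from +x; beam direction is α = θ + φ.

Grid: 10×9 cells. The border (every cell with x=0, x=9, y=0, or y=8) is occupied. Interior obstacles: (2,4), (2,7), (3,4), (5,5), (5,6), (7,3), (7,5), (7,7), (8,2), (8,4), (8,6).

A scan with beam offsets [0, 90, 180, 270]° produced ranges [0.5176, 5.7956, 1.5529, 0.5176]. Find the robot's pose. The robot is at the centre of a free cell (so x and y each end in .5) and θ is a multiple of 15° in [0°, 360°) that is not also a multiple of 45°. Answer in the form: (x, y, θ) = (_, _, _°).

Candidates: 45 free-cell centres × 16 headings = 720 poses. Raycast each; keep the one whose scan matches to 4 dp.
  (1.5, 1.5, 120°): beam 1 = 1.0000 ≠ 0.5176 ✗
  (4.5, 5.5, 240°): beam 1 = 1.0000 ≠ 0.5176 ✗
  (4.5, 7.5, 150°): beam 1 = 1.0000 ≠ 0.5176 ✗
  (4.5, 3.5, 255°): beam 1 = 2.5882 ≠ 0.5176 ✗
  …
  (7.5, 2.5, 105°): r_1=0.5176, r_2=5.7956, r_3=1.5529, r_4=0.5176 — all match ✓
Unique over the lattice → pose = (7.5, 2.5, 105°).

(x, y, θ) = (7.5, 2.5, 105°)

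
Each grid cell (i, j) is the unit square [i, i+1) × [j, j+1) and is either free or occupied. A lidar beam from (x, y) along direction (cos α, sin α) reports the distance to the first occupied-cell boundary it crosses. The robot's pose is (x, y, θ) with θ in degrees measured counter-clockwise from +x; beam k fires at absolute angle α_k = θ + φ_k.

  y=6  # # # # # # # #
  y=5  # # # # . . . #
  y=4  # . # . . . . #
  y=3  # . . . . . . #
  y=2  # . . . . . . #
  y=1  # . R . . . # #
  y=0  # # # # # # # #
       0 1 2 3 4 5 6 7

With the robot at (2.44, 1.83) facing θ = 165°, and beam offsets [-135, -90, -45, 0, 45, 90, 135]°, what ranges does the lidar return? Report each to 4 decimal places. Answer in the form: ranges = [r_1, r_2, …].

beam 1: φ=-135°, α=30°
  d=(0.8660,0.5000)  start (2,1)  tX=0.6466 tY=0.3400  stride 1/|dx|=1.1547 1/|dy|=2.0000
    cross y-line → (2,2), t=0.3400
    cross x-line → (3,2), t=0.6466
    cross x-line → (4,2), t=1.8013
    cross y-line → (4,3), t=2.3400
    cross x-line → (5,3), t=2.9560
    cross x-line → (6,3), t=4.1107
    cross y-line → (6,4), t=4.3400
    cross x-line → (7,4), t=5.2654 (wall)
  → r_1 = 5.2654
beam 2: φ=-90°, α=75°
  d=(0.2588,0.9659)  start (2,1)  tX=2.1637 tY=0.1760  stride 1/|dx|=3.8637 1/|dy|=1.0353
    cross y-line → (2,2), t=0.1760
    cross y-line → (2,3), t=1.2113
    cross x-line → (3,3), t=2.1637
    cross y-line → (3,4), t=2.2465
    cross y-line → (3,5), t=3.2818 (wall)
  → r_2 = 3.2818
beam 3: φ=-45°, α=120°
  d=(-0.5000,0.8660)  start (2,1)  tX=0.8800 tY=0.1963  stride 1/|dx|=2.0000 1/|dy|=1.1547
    cross y-line → (2,2), t=0.1963
    cross x-line → (1,2), t=0.8800
    cross y-line → (1,3), t=1.3510
    cross y-line → (1,4), t=2.5057
    cross x-line → (0,4), t=2.8800 (wall)
  → r_3 = 2.8800
beam 4: φ=0°, α=165°
  d=(-0.9659,0.2588)  start (2,1)  tX=0.4555 tY=0.6568  stride 1/|dx|=1.0353 1/|dy|=3.8637
    cross x-line → (1,1), t=0.4555
    cross y-line → (1,2), t=0.6568
    cross x-line → (0,2), t=1.4908 (wall)
  → r_4 = 1.4908
beam 5: φ=45°, α=210°
  d=(-0.8660,-0.5000)  start (2,1)  tX=0.5081 tY=1.6600  stride 1/|dx|=1.1547 1/|dy|=2.0000
    cross x-line → (1,1), t=0.5081
    cross y-line → (1,0), t=1.6600 (wall)
  → r_5 = 1.6600
beam 6: φ=90°, α=255°
  d=(-0.2588,-0.9659)  start (2,1)  tX=1.7000 tY=0.8593  stride 1/|dx|=3.8637 1/|dy|=1.0353
    cross y-line → (2,0), t=0.8593 (wall)
  → r_6 = 0.8593
beam 7: φ=135°, α=300°
  d=(0.5000,-0.8660)  start (2,1)  tX=1.1200 tY=0.9584  stride 1/|dx|=2.0000 1/|dy|=1.1547
    cross y-line → (2,0), t=0.9584 (wall)
  → r_7 = 0.9584

ranges = [5.2654, 3.2818, 2.8800, 1.4908, 1.6600, 0.8593, 0.9584]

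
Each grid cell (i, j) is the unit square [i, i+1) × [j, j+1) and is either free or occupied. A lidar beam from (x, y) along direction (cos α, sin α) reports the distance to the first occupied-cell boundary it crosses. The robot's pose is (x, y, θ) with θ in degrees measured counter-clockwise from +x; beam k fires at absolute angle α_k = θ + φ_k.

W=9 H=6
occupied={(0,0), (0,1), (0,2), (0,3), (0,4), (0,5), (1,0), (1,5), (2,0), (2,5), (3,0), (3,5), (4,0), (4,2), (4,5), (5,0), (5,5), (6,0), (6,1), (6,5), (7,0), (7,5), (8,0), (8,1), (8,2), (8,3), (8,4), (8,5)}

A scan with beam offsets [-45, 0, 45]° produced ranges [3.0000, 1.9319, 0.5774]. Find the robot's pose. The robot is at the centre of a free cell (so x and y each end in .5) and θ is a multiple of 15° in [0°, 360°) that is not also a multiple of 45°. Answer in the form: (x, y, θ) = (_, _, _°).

(x, y, θ) = (1.5, 4.5, 15°)

The pose lattice has 26·16 = 416 candidates. Test each by forward raycasting.
  (5.5, 1.5, 195°): beam 1 = 1.0000 ≠ 3.0000 ✗
  (7.5, 3.5, 120°): beam 1 = 1.5529 ≠ 3.0000 ✗
  (6.5, 4.5, 255°): beam 1 = 6.3509 ≠ 3.0000 ✗
  …
  (1.5, 4.5, 15°): r_1=3.0000, r_2=1.9319, r_3=0.5774 — all match ✓
Only this pose fits every beam.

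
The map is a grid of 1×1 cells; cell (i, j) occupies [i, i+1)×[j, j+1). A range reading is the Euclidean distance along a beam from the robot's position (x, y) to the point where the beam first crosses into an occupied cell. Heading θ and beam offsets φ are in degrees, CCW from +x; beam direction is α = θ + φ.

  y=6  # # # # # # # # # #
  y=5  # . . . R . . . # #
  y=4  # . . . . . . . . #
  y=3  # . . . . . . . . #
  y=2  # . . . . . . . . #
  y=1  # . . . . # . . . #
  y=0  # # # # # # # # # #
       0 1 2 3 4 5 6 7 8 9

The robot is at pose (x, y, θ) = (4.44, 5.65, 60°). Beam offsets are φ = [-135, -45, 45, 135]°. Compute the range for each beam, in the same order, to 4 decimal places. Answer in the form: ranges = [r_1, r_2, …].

beam 1: φ=-135°, α=285°
  direction (0.2588, -0.9659); cell (4,5); t to first gridline: x 2.1637, y 0.6729 (then +3.8637 / +1.0353)
    (4,4) via y @ 0.6729
    (4,3) via y @ 1.7082
    (5,3) via x @ 2.1637
    (5,2) via y @ 2.7435
    (5,1) via y @ 3.7788  # hit
  → r_1 = 3.7788
beam 2: φ=-45°, α=15°
  direction (0.9659, 0.2588); cell (4,5); t to first gridline: x 0.5798, y 1.3523 (then +1.0353 / +3.8637)
    (5,5) via x @ 0.5798
    (5,6) via y @ 1.3523  # hit
  → r_2 = 1.3523
beam 3: φ=45°, α=105°
  direction (-0.2588, 0.9659); cell (4,5); t to first gridline: x 1.7000, y 0.3623 (then +3.8637 / +1.0353)
    (4,6) via y @ 0.3623  # hit
  → r_3 = 0.3623
beam 4: φ=135°, α=195°
  direction (-0.9659, -0.2588); cell (4,5); t to first gridline: x 0.4555, y 2.5114 (then +1.0353 / +3.8637)
    (3,5) via x @ 0.4555
    (2,5) via x @ 1.4908
    (2,4) via y @ 2.5114
    (1,4) via x @ 2.5261
    (0,4) via x @ 3.5614  # hit
  → r_4 = 3.5614

ranges = [3.7788, 1.3523, 0.3623, 3.5614]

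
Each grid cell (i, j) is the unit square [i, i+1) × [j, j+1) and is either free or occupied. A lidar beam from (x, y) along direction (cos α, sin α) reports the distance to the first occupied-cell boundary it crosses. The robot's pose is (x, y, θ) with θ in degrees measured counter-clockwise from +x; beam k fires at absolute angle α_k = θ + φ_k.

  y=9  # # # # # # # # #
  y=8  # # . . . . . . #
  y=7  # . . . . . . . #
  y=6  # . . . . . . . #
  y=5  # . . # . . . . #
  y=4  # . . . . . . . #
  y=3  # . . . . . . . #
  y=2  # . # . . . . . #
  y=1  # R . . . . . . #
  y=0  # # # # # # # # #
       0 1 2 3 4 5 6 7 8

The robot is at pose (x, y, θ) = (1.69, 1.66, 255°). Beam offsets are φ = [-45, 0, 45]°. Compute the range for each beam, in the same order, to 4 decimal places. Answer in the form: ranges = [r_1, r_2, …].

beam 1: φ=-45°, α=210°
  direction (-0.8660, -0.5000); cell (1,1); t to first gridline: x 0.7967, y 1.3200 (then +1.1547 / +2.0000)
    (0,1) via x @ 0.7967  # hit
  → r_1 = 0.7967
beam 2: φ=0°, α=255°
  direction (-0.2588, -0.9659); cell (1,1); t to first gridline: x 2.6660, y 0.6833 (then +3.8637 / +1.0353)
    (1,0) via y @ 0.6833  # hit
  → r_2 = 0.6833
beam 3: φ=45°, α=300°
  direction (0.5000, -0.8660); cell (1,1); t to first gridline: x 0.6200, y 0.7621 (then +2.0000 / +1.1547)
    (2,1) via x @ 0.6200
    (2,0) via y @ 0.7621  # hit
  → r_3 = 0.7621

ranges = [0.7967, 0.6833, 0.7621]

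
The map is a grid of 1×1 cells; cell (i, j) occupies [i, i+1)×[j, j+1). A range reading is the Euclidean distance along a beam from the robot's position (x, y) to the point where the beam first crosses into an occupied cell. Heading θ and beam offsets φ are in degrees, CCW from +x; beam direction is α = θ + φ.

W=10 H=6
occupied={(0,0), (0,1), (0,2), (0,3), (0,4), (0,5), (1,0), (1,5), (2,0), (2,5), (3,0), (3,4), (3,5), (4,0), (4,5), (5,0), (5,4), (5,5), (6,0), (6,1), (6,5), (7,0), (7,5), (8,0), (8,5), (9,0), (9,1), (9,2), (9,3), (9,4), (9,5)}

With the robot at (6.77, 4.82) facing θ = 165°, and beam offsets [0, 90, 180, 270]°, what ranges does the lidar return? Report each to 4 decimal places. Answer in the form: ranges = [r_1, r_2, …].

ranges = [0.6955, 2.9195, 2.3087, 0.1863]

beam 1: φ=0°, α=165°
  direction (-0.9659, 0.2588); cell (6,4); t to first gridline: x 0.7972, y 0.6955 (then +1.0353 / +3.8637)
    (6,5) via y @ 0.6955  # hit
  → r_1 = 0.6955
beam 2: φ=90°, α=255°
  direction (-0.2588, -0.9659); cell (6,4); t to first gridline: x 2.9751, y 0.8489 (then +3.8637 / +1.0353)
    (6,3) via y @ 0.8489
    (6,2) via y @ 1.8842
    (6,1) via y @ 2.9195  # hit
  → r_2 = 2.9195
beam 3: φ=180°, α=345°
  direction (0.9659, -0.2588); cell (6,4); t to first gridline: x 0.2381, y 3.1682 (then +1.0353 / +3.8637)
    (7,4) via x @ 0.2381
    (8,4) via x @ 1.2734
    (9,4) via x @ 2.3087  # hit
  → r_3 = 2.3087
beam 4: φ=270°, α=75°
  direction (0.2588, 0.9659); cell (6,4); t to first gridline: x 0.8887, y 0.1863 (then +3.8637 / +1.0353)
    (6,5) via y @ 0.1863  # hit
  → r_4 = 0.1863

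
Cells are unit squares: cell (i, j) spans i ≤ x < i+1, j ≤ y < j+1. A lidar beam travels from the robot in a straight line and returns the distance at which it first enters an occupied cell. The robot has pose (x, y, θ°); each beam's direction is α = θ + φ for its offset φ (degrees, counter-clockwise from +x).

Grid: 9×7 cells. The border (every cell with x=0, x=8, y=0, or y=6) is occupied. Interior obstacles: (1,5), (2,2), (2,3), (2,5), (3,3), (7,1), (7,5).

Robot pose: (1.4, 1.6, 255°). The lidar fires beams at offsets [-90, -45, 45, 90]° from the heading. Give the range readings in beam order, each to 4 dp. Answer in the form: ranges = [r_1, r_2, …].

ranges = [0.4141, 0.4619, 0.6928, 2.3182]

beam 1: φ=-90°, α=165°
  cosα=-0.9659 sinα=0.2588 | (1,1) | tMaxX 0.4141 tMaxY 1.5455 | tΔX 1.0353 tΔY 3.8637
    t=0.4141 [x] (0,1) — stop
  → r_1 = 0.4141
beam 2: φ=-45°, α=210°
  cosα=-0.8660 sinα=-0.5000 | (1,1) | tMaxX 0.4619 tMaxY 1.2000 | tΔX 1.1547 tΔY 2.0000
    t=0.4619 [x] (0,1) — stop
  → r_2 = 0.4619
beam 3: φ=45°, α=300°
  cosα=0.5000 sinα=-0.8660 | (1,1) | tMaxX 1.2000 tMaxY 0.6928 | tΔX 2.0000 tΔY 1.1547
    t=0.6928 [y] (1,0) — stop
  → r_3 = 0.6928
beam 4: φ=90°, α=345°
  cosα=0.9659 sinα=-0.2588 | (1,1) | tMaxX 0.6212 tMaxY 2.3182 | tΔX 1.0353 tΔY 3.8637
    t=0.6212 [x] (2,1)
    t=1.6564 [x] (3,1)
    t=2.3182 [y] (3,0) — stop
  → r_4 = 2.3182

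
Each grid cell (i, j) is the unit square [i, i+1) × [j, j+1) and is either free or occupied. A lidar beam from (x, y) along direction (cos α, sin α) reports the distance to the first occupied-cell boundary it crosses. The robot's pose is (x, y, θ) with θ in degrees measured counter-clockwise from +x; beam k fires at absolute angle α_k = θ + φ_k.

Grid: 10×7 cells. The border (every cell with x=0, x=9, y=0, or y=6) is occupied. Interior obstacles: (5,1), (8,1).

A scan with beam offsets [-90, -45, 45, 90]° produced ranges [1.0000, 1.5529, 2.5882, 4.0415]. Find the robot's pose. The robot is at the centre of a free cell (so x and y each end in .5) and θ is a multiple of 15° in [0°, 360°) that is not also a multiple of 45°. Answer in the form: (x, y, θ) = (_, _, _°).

Enumerate (i+0.5, j+0.5, θ) over the 38 free cells and 16 admissible headings. For each, cast all 4 beams and compare to the given ranges.
  (5.5, 4.5, 345°): beam 1 = 3.6235 ≠ 1.0000 ✗
  (1.5, 5.5, 255°): beam 1 = 0.5176 ≠ 1.0000 ✗
  (1.5, 1.5, 345°): beam 1 = 0.5176 ≠ 1.0000 ✗
  …
  (6.5, 2.5, 330°): r_1=1.0000, r_2=1.5529, r_3=2.5882, r_4=4.0415 — all match ✓
Unique over the lattice → pose = (6.5, 2.5, 330°).

(x, y, θ) = (6.5, 2.5, 330°)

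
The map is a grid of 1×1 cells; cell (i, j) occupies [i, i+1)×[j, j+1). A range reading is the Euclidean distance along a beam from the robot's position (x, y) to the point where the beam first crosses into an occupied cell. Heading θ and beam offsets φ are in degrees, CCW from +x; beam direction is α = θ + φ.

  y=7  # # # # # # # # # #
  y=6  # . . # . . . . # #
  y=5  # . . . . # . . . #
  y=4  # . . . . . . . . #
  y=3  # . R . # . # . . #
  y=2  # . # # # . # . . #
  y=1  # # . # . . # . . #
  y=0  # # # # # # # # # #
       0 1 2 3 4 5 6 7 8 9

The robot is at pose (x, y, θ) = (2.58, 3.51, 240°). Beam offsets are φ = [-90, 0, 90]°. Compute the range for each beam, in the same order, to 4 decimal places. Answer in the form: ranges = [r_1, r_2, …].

beam 1: φ=-90°, α=150°
  d=(-0.8660,0.5000)  start (2,3)  tX=0.6697 tY=0.9800  stride 1/|dx|=1.1547 1/|dy|=2.0000
    cross x-line → (1,3), t=0.6697
    cross y-line → (1,4), t=0.9800
    cross x-line → (0,4), t=1.8244 (wall)
  → r_1 = 1.8244
beam 2: φ=0°, α=240°
  d=(-0.5000,-0.8660)  start (2,3)  tX=1.1600 tY=0.5889  stride 1/|dx|=2.0000 1/|dy|=1.1547
    cross y-line → (2,2), t=0.5889 (wall)
  → r_2 = 0.5889
beam 3: φ=90°, α=330°
  d=(0.8660,-0.5000)  start (2,3)  tX=0.4850 tY=1.0200  stride 1/|dx|=1.1547 1/|dy|=2.0000
    cross x-line → (3,3), t=0.4850
    cross y-line → (3,2), t=1.0200 (wall)
  → r_3 = 1.0200

ranges = [1.8244, 0.5889, 1.0200]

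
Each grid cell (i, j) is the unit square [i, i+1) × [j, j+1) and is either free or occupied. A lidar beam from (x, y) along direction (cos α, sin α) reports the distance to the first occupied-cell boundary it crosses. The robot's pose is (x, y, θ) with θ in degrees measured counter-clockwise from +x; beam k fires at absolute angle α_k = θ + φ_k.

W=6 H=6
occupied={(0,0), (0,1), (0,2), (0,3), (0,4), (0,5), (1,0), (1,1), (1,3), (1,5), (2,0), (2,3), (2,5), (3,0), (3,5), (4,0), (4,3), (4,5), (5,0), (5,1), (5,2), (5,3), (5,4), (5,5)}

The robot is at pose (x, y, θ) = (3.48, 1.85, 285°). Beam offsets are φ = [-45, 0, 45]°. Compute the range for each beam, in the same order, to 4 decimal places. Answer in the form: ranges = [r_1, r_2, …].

ranges = [0.9815, 0.8800, 1.7000]

beam 1: φ=-45°, α=240°
  direction (-0.5000, -0.8660); cell (3,1); t to first gridline: x 0.9600, y 0.9815 (then +2.0000 / +1.1547)
    (2,1) via x @ 0.9600
    (2,0) via y @ 0.9815  # hit
  → r_1 = 0.9815
beam 2: φ=0°, α=285°
  direction (0.2588, -0.9659); cell (3,1); t to first gridline: x 2.0091, y 0.8800 (then +3.8637 / +1.0353)
    (3,0) via y @ 0.8800  # hit
  → r_2 = 0.8800
beam 3: φ=45°, α=330°
  direction (0.8660, -0.5000); cell (3,1); t to first gridline: x 0.6004, y 1.7000 (then +1.1547 / +2.0000)
    (4,1) via x @ 0.6004
    (4,0) via y @ 1.7000  # hit
  → r_3 = 1.7000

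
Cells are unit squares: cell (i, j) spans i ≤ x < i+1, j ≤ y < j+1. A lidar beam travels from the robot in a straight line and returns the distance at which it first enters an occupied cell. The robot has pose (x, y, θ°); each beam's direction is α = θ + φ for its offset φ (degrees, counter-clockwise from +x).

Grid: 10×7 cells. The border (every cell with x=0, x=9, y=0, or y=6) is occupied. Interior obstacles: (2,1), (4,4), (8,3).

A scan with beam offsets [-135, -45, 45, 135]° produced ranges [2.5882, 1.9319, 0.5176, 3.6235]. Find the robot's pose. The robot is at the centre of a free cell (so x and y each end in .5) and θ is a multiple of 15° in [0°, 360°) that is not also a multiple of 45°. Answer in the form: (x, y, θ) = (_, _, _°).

(x, y, θ) = (5.5, 1.5, 240°)

The pose lattice has 37·16 = 592 candidates. Test each by forward raycasting.
  (1.5, 3.5, 330°): beam 1 = 0.5176 ≠ 2.5882 ✗
  (3.5, 1.5, 330°): beam 1 = 0.5176 ≠ 2.5882 ✗
  (7.5, 4.5, 255°): beam 1 = 1.7321 ≠ 2.5882 ✗
  …
  (5.5, 1.5, 240°): r_1=2.5882, r_2=1.9319, r_3=0.5176, r_4=3.6235 — all match ✓
No second candidate reproduces the full scan.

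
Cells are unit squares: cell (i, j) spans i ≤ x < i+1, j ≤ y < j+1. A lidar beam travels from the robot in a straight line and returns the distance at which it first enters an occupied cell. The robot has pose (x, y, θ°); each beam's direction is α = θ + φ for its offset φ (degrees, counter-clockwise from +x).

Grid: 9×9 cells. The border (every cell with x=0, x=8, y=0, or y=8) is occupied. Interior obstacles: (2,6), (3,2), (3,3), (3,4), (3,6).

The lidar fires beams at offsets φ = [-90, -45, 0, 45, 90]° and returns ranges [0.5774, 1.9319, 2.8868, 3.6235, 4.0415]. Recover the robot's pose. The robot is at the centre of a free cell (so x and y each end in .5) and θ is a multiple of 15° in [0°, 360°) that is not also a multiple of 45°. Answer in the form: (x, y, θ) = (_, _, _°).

Candidates: 44 free-cell centres × 16 headings = 704 poses. Raycast each; keep the one whose scan matches to 4 dp.
  (4.5, 2.5, 15°): beam 1 = 1.5529 ≠ 0.5774 ✗
  (4.5, 1.5, 105°): beam 1 = 3.6235 ≠ 0.5774 ✗
  (3.5, 1.5, 210°): beam 2 = 2.5882 ≠ 1.9319 ✗
  (4.5, 7.5, 75°): beam 1 = 3.6235 ≠ 0.5774 ✗
  …
  (7.5, 5.5, 120°): r_1=0.5774, r_2=1.9319, r_3=2.8868, r_4=3.6235, r_5=4.0415 — all match ✓
Only this pose fits every beam.

(x, y, θ) = (7.5, 5.5, 120°)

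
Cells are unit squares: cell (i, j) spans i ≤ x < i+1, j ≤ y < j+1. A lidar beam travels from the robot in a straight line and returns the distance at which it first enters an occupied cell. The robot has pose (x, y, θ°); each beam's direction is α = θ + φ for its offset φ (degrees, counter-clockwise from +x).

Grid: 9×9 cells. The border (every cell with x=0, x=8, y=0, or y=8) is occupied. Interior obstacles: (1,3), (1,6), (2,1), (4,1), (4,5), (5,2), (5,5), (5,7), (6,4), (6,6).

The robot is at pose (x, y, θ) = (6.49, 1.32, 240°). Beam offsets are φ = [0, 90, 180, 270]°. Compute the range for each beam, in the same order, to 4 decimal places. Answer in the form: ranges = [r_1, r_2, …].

ranges = [0.3695, 0.6400, 3.0200, 1.3600]

beam 1: φ=0°, α=240°
  dir = (cos 240°, sin 240°) = (-0.5000, -0.8660); from cell (6,1)
  next x-line at t=0.9800, next y-line at t=0.3695; Δt_x=2.0000, Δt_y=1.1547
    y: enter (6,0) at t=0.3695 ← occupied
  → r_1 = 0.3695
beam 2: φ=90°, α=330°
  dir = (cos 330°, sin 330°) = (0.8660, -0.5000); from cell (6,1)
  next x-line at t=0.5889, next y-line at t=0.6400; Δt_x=1.1547, Δt_y=2.0000
    x: enter (7,1) at t=0.5889
    y: enter (7,0) at t=0.6400 ← occupied
  → r_2 = 0.6400
beam 3: φ=180°, α=60°
  dir = (cos 60°, sin 60°) = (0.5000, 0.8660); from cell (6,1)
  next x-line at t=1.0200, next y-line at t=0.7852; Δt_x=2.0000, Δt_y=1.1547
    y: enter (6,2) at t=0.7852
    x: enter (7,2) at t=1.0200
    y: enter (7,3) at t=1.9399
    x: enter (8,3) at t=3.0200 ← occupied
  → r_3 = 3.0200
beam 4: φ=270°, α=150°
  dir = (cos 150°, sin 150°) = (-0.8660, 0.5000); from cell (6,1)
  next x-line at t=0.5658, next y-line at t=1.3600; Δt_x=1.1547, Δt_y=2.0000
    x: enter (5,1) at t=0.5658
    y: enter (5,2) at t=1.3600 ← occupied
  → r_4 = 1.3600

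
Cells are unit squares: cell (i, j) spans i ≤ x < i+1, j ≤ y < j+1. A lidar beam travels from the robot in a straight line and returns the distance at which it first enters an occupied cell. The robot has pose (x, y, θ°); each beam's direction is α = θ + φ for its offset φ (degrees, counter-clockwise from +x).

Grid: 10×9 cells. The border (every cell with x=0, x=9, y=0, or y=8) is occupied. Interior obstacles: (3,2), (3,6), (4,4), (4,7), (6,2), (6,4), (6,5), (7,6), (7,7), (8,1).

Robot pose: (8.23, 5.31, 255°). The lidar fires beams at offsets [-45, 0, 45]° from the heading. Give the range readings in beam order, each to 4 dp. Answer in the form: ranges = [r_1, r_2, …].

ranges = [1.4203, 4.4620, 1.5400]

beam 1: φ=-45°, α=210°
  dir = (cos 210°, sin 210°) = (-0.8660, -0.5000); from cell (8,5)
  next x-line at t=0.2656, next y-line at t=0.6200; Δt_x=1.1547, Δt_y=2.0000
    x: enter (7,5) at t=0.2656
    y: enter (7,4) at t=0.6200
    x: enter (6,4) at t=1.4203 ← occupied
  → r_1 = 1.4203
beam 2: φ=0°, α=255°
  dir = (cos 255°, sin 255°) = (-0.2588, -0.9659); from cell (8,5)
  next x-line at t=0.8887, next y-line at t=0.3209; Δt_x=3.8637, Δt_y=1.0353
    y: enter (8,4) at t=0.3209
    x: enter (7,4) at t=0.8887
    y: enter (7,3) at t=1.3562
    y: enter (7,2) at t=2.3915
    y: enter (7,1) at t=3.4268
    y: enter (7,0) at t=4.4620 ← occupied
  → r_2 = 4.4620
beam 3: φ=45°, α=300°
  dir = (cos 300°, sin 300°) = (0.5000, -0.8660); from cell (8,5)
  next x-line at t=1.5400, next y-line at t=0.3580; Δt_x=2.0000, Δt_y=1.1547
    y: enter (8,4) at t=0.3580
    y: enter (8,3) at t=1.5127
    x: enter (9,3) at t=1.5400 ← occupied
  → r_3 = 1.5400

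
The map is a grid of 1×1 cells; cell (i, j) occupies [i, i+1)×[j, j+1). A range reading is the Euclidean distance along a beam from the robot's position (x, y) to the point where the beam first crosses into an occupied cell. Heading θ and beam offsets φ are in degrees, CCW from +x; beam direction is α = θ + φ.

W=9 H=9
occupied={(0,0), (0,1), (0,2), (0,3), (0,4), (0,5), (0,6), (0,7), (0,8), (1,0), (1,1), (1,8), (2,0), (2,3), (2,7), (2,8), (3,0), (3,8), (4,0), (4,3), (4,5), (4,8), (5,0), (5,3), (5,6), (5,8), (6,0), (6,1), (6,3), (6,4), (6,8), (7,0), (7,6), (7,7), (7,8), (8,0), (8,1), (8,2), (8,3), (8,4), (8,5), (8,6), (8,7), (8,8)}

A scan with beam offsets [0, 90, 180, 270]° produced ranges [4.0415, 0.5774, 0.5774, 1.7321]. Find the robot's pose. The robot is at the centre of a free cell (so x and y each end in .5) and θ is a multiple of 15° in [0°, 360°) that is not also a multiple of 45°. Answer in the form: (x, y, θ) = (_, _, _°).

(x, y, θ) = (4.5, 6.5, 210°)

Enumerate (i+0.5, j+0.5, θ) over the 37 free cells and 16 admissible headings. For each, cast all 4 beams and compare to the given ranges.
  (1.5, 2.5, 150°): beam 1 = 0.5774 ≠ 4.0415 ✗
  (6.5, 6.5, 30°): beam 1 = 0.5774 ≠ 4.0415 ✗
  (4.5, 7.5, 165°): beam 1 = 1.5529 ≠ 4.0415 ✗
  (6.5, 2.5, 240°): beam 1 = 0.5774 ≠ 4.0415 ✗
  (4.5, 2.5, 165°): beam 1 = 1.9319 ≠ 4.0415 ✗
  …
  (4.5, 6.5, 210°): r_1=4.0415, r_2=0.5774, r_3=0.5774, r_4=1.7321 — all match ✓
No second candidate reproduces the full scan.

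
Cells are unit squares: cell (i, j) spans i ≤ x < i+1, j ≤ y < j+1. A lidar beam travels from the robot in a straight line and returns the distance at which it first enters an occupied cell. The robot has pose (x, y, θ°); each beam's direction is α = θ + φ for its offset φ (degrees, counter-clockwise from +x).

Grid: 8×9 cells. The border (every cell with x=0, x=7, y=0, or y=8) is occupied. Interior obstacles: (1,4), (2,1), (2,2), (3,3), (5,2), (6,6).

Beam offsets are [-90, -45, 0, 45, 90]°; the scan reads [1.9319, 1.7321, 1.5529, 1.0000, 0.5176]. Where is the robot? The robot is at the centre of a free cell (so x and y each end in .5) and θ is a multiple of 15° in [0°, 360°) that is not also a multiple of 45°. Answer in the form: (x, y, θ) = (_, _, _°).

Candidates: 36 free-cell centres × 16 headings = 576 poses. Raycast each; keep the one whose scan matches to 4 dp.
  (3.5, 6.5, 30°): beam 1 = 4.0415 ≠ 1.9319 ✗
  (1.5, 5.5, 60°): beam 1 = 5.0000 ≠ 1.9319 ✗
  (4.5, 7.5, 30°): beam 1 = 5.0000 ≠ 1.9319 ✗
  …
  (3.5, 1.5, 75°): r_1=1.9319, r_2=1.7321, r_3=1.5529, r_4=1.0000, r_5=0.5176 — all match ✓
Unique over the lattice → pose = (3.5, 1.5, 75°).

(x, y, θ) = (3.5, 1.5, 75°)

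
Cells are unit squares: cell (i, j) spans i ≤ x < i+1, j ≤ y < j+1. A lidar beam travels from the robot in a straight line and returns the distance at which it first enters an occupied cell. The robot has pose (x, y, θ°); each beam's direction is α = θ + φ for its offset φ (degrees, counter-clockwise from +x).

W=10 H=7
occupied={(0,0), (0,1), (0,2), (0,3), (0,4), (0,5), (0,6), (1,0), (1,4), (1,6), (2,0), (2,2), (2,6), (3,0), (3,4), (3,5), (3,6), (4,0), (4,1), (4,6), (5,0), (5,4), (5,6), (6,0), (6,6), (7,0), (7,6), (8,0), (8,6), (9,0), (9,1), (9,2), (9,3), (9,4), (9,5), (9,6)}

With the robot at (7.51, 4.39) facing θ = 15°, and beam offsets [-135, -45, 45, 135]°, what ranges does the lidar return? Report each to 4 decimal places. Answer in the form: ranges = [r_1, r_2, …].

ranges = [3.9144, 1.7205, 1.8591, 3.2200]

beam 1: φ=-135°, α=240°
  d=(-0.5000,-0.8660)  start (7,4)  tX=1.0200 tY=0.4503  stride 1/|dx|=2.0000 1/|dy|=1.1547
    cross y-line → (7,3), t=0.4503
    cross x-line → (6,3), t=1.0200
    cross y-line → (6,2), t=1.6050
    cross y-line → (6,1), t=2.7597
    cross x-line → (5,1), t=3.0200
    cross y-line → (5,0), t=3.9144 (wall)
  → r_1 = 3.9144
beam 2: φ=-45°, α=330°
  d=(0.8660,-0.5000)  start (7,4)  tX=0.5658 tY=0.7800  stride 1/|dx|=1.1547 1/|dy|=2.0000
    cross x-line → (8,4), t=0.5658
    cross y-line → (8,3), t=0.7800
    cross x-line → (9,3), t=1.7205 (wall)
  → r_2 = 1.7205
beam 3: φ=45°, α=60°
  d=(0.5000,0.8660)  start (7,4)  tX=0.9800 tY=0.7044  stride 1/|dx|=2.0000 1/|dy|=1.1547
    cross y-line → (7,5), t=0.7044
    cross x-line → (8,5), t=0.9800
    cross y-line → (8,6), t=1.8591 (wall)
  → r_3 = 1.8591
beam 4: φ=135°, α=150°
  d=(-0.8660,0.5000)  start (7,4)  tX=0.5889 tY=1.2200  stride 1/|dx|=1.1547 1/|dy|=2.0000
    cross x-line → (6,4), t=0.5889
    cross y-line → (6,5), t=1.2200
    cross x-line → (5,5), t=1.7436
    cross x-line → (4,5), t=2.8983
    cross y-line → (4,6), t=3.2200 (wall)
  → r_4 = 3.2200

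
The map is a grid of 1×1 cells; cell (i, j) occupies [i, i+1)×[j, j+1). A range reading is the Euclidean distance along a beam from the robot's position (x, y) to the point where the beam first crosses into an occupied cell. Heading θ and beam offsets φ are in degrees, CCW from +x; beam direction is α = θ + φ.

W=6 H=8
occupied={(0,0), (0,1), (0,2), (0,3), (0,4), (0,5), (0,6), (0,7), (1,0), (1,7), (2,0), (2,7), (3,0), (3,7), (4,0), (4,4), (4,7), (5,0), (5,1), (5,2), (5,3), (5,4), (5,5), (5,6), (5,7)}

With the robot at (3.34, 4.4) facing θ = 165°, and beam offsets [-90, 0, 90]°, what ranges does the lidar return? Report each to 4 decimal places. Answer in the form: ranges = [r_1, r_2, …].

beam 1: φ=-90°, α=75°
  direction (0.2588, 0.9659); cell (3,4); t to first gridline: x 2.5500, y 0.6212 (then +3.8637 / +1.0353)
    (3,5) via y @ 0.6212
    (3,6) via y @ 1.6564
    (4,6) via x @ 2.5500
    (4,7) via y @ 2.6917  # hit
  → r_1 = 2.6917
beam 2: φ=0°, α=165°
  direction (-0.9659, 0.2588); cell (3,4); t to first gridline: x 0.3520, y 2.3182 (then +1.0353 / +3.8637)
    (2,4) via x @ 0.3520
    (1,4) via x @ 1.3873
    (1,5) via y @ 2.3182
    (0,5) via x @ 2.4225  # hit
  → r_2 = 2.4225
beam 3: φ=90°, α=255°
  direction (-0.2588, -0.9659); cell (3,4); t to first gridline: x 1.3137, y 0.4141 (then +3.8637 / +1.0353)
    (3,3) via y @ 0.4141
    (2,3) via x @ 1.3137
    (2,2) via y @ 1.4494
    (2,1) via y @ 2.4847
    (2,0) via y @ 3.5199  # hit
  → r_3 = 3.5199

ranges = [2.6917, 2.4225, 3.5199]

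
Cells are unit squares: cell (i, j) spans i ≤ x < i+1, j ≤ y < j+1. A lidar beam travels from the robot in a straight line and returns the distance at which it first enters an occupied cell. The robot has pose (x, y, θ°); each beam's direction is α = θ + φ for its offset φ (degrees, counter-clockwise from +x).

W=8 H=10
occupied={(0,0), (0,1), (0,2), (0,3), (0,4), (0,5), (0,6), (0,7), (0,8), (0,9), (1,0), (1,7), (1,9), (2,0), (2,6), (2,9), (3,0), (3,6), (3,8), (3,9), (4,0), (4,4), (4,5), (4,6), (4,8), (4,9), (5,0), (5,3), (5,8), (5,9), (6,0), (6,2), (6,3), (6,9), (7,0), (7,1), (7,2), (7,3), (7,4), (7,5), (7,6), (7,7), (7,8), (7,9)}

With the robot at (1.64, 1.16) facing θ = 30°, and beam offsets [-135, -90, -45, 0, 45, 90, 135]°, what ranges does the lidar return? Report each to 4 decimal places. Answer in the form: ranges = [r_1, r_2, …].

beam 1: φ=-135°, α=255°
  d=(-0.2588,-0.9659)  start (1,1)  tX=2.4728 tY=0.1656  stride 1/|dx|=3.8637 1/|dy|=1.0353
    cross y-line → (1,0), t=0.1656 (wall)
  → r_1 = 0.1656
beam 2: φ=-90°, α=300°
  d=(0.5000,-0.8660)  start (1,1)  tX=0.7200 tY=0.1848  stride 1/|dx|=2.0000 1/|dy|=1.1547
    cross y-line → (1,0), t=0.1848 (wall)
  → r_2 = 0.1848
beam 3: φ=-45°, α=345°
  d=(0.9659,-0.2588)  start (1,1)  tX=0.3727 tY=0.6182  stride 1/|dx|=1.0353 1/|dy|=3.8637
    cross x-line → (2,1), t=0.3727
    cross y-line → (2,0), t=0.6182 (wall)
  → r_3 = 0.6182
beam 4: φ=0°, α=30°
  d=(0.8660,0.5000)  start (1,1)  tX=0.4157 tY=1.6800  stride 1/|dx|=1.1547 1/|dy|=2.0000
    cross x-line → (2,1), t=0.4157
    cross x-line → (3,1), t=1.5704
    cross y-line → (3,2), t=1.6800
    cross x-line → (4,2), t=2.7251
    cross y-line → (4,3), t=3.6800
    cross x-line → (5,3), t=3.8798 (wall)
  → r_4 = 3.8798
beam 5: φ=45°, α=75°
  d=(0.2588,0.9659)  start (1,1)  tX=1.3909 tY=0.8696  stride 1/|dx|=3.8637 1/|dy|=1.0353
    cross y-line → (1,2), t=0.8696
    cross x-line → (2,2), t=1.3909
    cross y-line → (2,3), t=1.9049
    cross y-line → (2,4), t=2.9402
    cross y-line → (2,5), t=3.9755
    cross y-line → (2,6), t=5.0107 (wall)
  → r_5 = 5.0107
beam 6: φ=90°, α=120°
  d=(-0.5000,0.8660)  start (1,1)  tX=1.2800 tY=0.9699  stride 1/|dx|=2.0000 1/|dy|=1.1547
    cross y-line → (1,2), t=0.9699
    cross x-line → (0,2), t=1.2800 (wall)
  → r_6 = 1.2800
beam 7: φ=135°, α=165°
  d=(-0.9659,0.2588)  start (1,1)  tX=0.6626 tY=3.2455  stride 1/|dx|=1.0353 1/|dy|=3.8637
    cross x-line → (0,1), t=0.6626 (wall)
  → r_7 = 0.6626

ranges = [0.1656, 0.1848, 0.6182, 3.8798, 5.0107, 1.2800, 0.6626]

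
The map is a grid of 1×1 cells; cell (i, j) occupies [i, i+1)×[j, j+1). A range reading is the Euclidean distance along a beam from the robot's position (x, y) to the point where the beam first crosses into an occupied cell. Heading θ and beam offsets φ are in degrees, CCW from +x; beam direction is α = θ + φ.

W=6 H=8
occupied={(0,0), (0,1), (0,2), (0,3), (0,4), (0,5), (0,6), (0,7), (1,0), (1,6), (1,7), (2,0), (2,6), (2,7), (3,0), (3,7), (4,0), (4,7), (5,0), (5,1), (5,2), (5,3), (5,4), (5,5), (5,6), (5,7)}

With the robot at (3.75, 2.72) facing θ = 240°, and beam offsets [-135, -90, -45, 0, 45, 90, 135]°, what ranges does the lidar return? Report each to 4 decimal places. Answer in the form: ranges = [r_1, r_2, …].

beam 1: φ=-135°, α=105°
  dir = (cos 105°, sin 105°) = (-0.2588, 0.9659); from cell (3,2)
  next x-line at t=2.8978, next y-line at t=0.2899; Δt_x=3.8637, Δt_y=1.0353
    y: enter (3,3) at t=0.2899
    y: enter (3,4) at t=1.3252
    y: enter (3,5) at t=2.3604
    x: enter (2,5) at t=2.8978
    y: enter (2,6) at t=3.3957 ← occupied
  → r_1 = 3.3957
beam 2: φ=-90°, α=150°
  dir = (cos 150°, sin 150°) = (-0.8660, 0.5000); from cell (3,2)
  next x-line at t=0.8660, next y-line at t=0.5600; Δt_x=1.1547, Δt_y=2.0000
    y: enter (3,3) at t=0.5600
    x: enter (2,3) at t=0.8660
    x: enter (1,3) at t=2.0207
    y: enter (1,4) at t=2.5600
    x: enter (0,4) at t=3.1754 ← occupied
  → r_2 = 3.1754
beam 3: φ=-45°, α=195°
  dir = (cos 195°, sin 195°) = (-0.9659, -0.2588); from cell (3,2)
  next x-line at t=0.7765, next y-line at t=2.7819; Δt_x=1.0353, Δt_y=3.8637
    x: enter (2,2) at t=0.7765
    x: enter (1,2) at t=1.8117
    y: enter (1,1) at t=2.7819
    x: enter (0,1) at t=2.8470 ← occupied
  → r_3 = 2.8470
beam 4: φ=0°, α=240°
  dir = (cos 240°, sin 240°) = (-0.5000, -0.8660); from cell (3,2)
  next x-line at t=1.5000, next y-line at t=0.8314; Δt_x=2.0000, Δt_y=1.1547
    y: enter (3,1) at t=0.8314
    x: enter (2,1) at t=1.5000
    y: enter (2,0) at t=1.9861 ← occupied
  → r_4 = 1.9861
beam 5: φ=45°, α=285°
  dir = (cos 285°, sin 285°) = (0.2588, -0.9659); from cell (3,2)
  next x-line at t=0.9659, next y-line at t=0.7454; Δt_x=3.8637, Δt_y=1.0353
    y: enter (3,1) at t=0.7454
    x: enter (4,1) at t=0.9659
    y: enter (4,0) at t=1.7807 ← occupied
  → r_5 = 1.7807
beam 6: φ=90°, α=330°
  dir = (cos 330°, sin 330°) = (0.8660, -0.5000); from cell (3,2)
  next x-line at t=0.2887, next y-line at t=1.4400; Δt_x=1.1547, Δt_y=2.0000
    x: enter (4,2) at t=0.2887
    y: enter (4,1) at t=1.4400
    x: enter (5,1) at t=1.4434 ← occupied
  → r_6 = 1.4434
beam 7: φ=135°, α=15°
  dir = (cos 15°, sin 15°) = (0.9659, 0.2588); from cell (3,2)
  next x-line at t=0.2588, next y-line at t=1.0818; Δt_x=1.0353, Δt_y=3.8637
    x: enter (4,2) at t=0.2588
    y: enter (4,3) at t=1.0818
    x: enter (5,3) at t=1.2941 ← occupied
  → r_7 = 1.2941

ranges = [3.3957, 3.1754, 2.8470, 1.9861, 1.7807, 1.4434, 1.2941]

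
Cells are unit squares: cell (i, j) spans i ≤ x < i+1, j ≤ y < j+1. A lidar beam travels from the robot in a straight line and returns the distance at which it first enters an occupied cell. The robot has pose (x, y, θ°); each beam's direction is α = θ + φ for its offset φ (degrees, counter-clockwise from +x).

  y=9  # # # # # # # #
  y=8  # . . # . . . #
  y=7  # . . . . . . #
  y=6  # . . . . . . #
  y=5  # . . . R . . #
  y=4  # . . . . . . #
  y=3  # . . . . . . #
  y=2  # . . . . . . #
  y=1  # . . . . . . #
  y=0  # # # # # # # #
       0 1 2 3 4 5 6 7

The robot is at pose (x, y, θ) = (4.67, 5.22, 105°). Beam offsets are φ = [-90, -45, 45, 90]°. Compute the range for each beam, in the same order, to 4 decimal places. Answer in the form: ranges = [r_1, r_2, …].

beam 1: φ=-90°, α=15°
  d=(0.9659,0.2588)  start (4,5)  tX=0.3416 tY=3.0137  stride 1/|dx|=1.0353 1/|dy|=3.8637
    cross x-line → (5,5), t=0.3416
    cross x-line → (6,5), t=1.3769
    cross x-line → (7,5), t=2.4122 (wall)
  → r_1 = 2.4122
beam 2: φ=-45°, α=60°
  d=(0.5000,0.8660)  start (4,5)  tX=0.6600 tY=0.9007  stride 1/|dx|=2.0000 1/|dy|=1.1547
    cross x-line → (5,5), t=0.6600
    cross y-line → (5,6), t=0.9007
    cross y-line → (5,7), t=2.0554
    cross x-line → (6,7), t=2.6600
    cross y-line → (6,8), t=3.2101
    cross y-line → (6,9), t=4.3648 (wall)
  → r_2 = 4.3648
beam 3: φ=45°, α=150°
  d=(-0.8660,0.5000)  start (4,5)  tX=0.7736 tY=1.5600  stride 1/|dx|=1.1547 1/|dy|=2.0000
    cross x-line → (3,5), t=0.7736
    cross y-line → (3,6), t=1.5600
    cross x-line → (2,6), t=1.9283
    cross x-line → (1,6), t=3.0831
    cross y-line → (1,7), t=3.5600
    cross x-line → (0,7), t=4.2378 (wall)
  → r_3 = 4.2378
beam 4: φ=90°, α=195°
  d=(-0.9659,-0.2588)  start (4,5)  tX=0.6936 tY=0.8500  stride 1/|dx|=1.0353 1/|dy|=3.8637
    cross x-line → (3,5), t=0.6936
    cross y-line → (3,4), t=0.8500
    cross x-line → (2,4), t=1.7289
    cross x-line → (1,4), t=2.7642
    cross x-line → (0,4), t=3.7995 (wall)
  → r_4 = 3.7995

ranges = [2.4122, 4.3648, 4.2378, 3.7995]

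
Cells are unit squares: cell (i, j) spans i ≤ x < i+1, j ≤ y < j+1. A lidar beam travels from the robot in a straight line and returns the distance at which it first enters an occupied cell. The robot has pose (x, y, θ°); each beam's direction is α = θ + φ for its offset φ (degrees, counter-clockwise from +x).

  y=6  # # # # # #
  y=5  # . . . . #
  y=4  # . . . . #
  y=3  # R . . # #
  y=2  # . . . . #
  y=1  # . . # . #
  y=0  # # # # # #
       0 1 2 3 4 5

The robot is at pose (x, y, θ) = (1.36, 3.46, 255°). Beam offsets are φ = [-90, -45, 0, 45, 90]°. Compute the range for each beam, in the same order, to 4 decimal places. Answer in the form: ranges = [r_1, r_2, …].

beam 1: φ=-90°, α=165°
  direction (-0.9659, 0.2588); cell (1,3); t to first gridline: x 0.3727, y 2.0864 (then +1.0353 / +3.8637)
    (0,3) via x @ 0.3727  # hit
  → r_1 = 0.3727
beam 2: φ=-45°, α=210°
  direction (-0.8660, -0.5000); cell (1,3); t to first gridline: x 0.4157, y 0.9200 (then +1.1547 / +2.0000)
    (0,3) via x @ 0.4157  # hit
  → r_2 = 0.4157
beam 3: φ=0°, α=255°
  direction (-0.2588, -0.9659); cell (1,3); t to first gridline: x 1.3909, y 0.4762 (then +3.8637 / +1.0353)
    (1,2) via y @ 0.4762
    (0,2) via x @ 1.3909  # hit
  → r_3 = 1.3909
beam 4: φ=45°, α=300°
  direction (0.5000, -0.8660); cell (1,3); t to first gridline: x 1.2800, y 0.5312 (then +2.0000 / +1.1547)
    (1,2) via y @ 0.5312
    (2,2) via x @ 1.2800
    (2,1) via y @ 1.6859
    (2,0) via y @ 2.8406  # hit
  → r_4 = 2.8406
beam 5: φ=90°, α=345°
  direction (0.9659, -0.2588); cell (1,3); t to first gridline: x 0.6626, y 1.7773 (then +1.0353 / +3.8637)
    (2,3) via x @ 0.6626
    (3,3) via x @ 1.6979
    (3,2) via y @ 1.7773
    (4,2) via x @ 2.7331
    (5,2) via x @ 3.7684  # hit
  → r_5 = 3.7684

ranges = [0.3727, 0.4157, 1.3909, 2.8406, 3.7684]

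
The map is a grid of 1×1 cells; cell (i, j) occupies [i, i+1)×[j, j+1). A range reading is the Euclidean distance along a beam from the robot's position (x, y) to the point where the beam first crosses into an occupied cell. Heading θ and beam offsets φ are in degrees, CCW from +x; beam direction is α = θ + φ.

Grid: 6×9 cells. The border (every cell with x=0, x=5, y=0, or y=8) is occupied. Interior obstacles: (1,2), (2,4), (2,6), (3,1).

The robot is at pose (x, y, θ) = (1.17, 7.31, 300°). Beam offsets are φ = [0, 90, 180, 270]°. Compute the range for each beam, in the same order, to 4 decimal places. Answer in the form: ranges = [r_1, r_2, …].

beam 1: φ=0°, α=300°
  d=(0.5000,-0.8660)  start (1,7)  tX=1.6600 tY=0.3580  stride 1/|dx|=2.0000 1/|dy|=1.1547
    cross y-line → (1,6), t=0.3580
    cross y-line → (1,5), t=1.5127
    cross x-line → (2,5), t=1.6600
    cross y-line → (2,4), t=2.6674 (wall)
  → r_1 = 2.6674
beam 2: φ=90°, α=30°
  d=(0.8660,0.5000)  start (1,7)  tX=0.9584 tY=1.3800  stride 1/|dx|=1.1547 1/|dy|=2.0000
    cross x-line → (2,7), t=0.9584
    cross y-line → (2,8), t=1.3800 (wall)
  → r_2 = 1.3800
beam 3: φ=180°, α=120°
  d=(-0.5000,0.8660)  start (1,7)  tX=0.3400 tY=0.7967  stride 1/|dx|=2.0000 1/|dy|=1.1547
    cross x-line → (0,7), t=0.3400 (wall)
  → r_3 = 0.3400
beam 4: φ=270°, α=210°
  d=(-0.8660,-0.5000)  start (1,7)  tX=0.1963 tY=0.6200  stride 1/|dx|=1.1547 1/|dy|=2.0000
    cross x-line → (0,7), t=0.1963 (wall)
  → r_4 = 0.1963

ranges = [2.6674, 1.3800, 0.3400, 0.1963]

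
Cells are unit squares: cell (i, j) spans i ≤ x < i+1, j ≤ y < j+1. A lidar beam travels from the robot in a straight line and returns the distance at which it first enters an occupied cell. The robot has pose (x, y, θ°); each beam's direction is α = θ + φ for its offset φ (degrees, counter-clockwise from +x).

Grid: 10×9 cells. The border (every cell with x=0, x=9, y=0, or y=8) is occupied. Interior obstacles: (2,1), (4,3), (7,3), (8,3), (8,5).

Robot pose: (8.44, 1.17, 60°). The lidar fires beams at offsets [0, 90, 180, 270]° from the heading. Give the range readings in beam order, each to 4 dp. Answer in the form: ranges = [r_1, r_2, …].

beam 1: φ=0°, α=60°
  direction (0.5000, 0.8660); cell (8,1); t to first gridline: x 1.1200, y 0.9584 (then +2.0000 / +1.1547)
    (8,2) via y @ 0.9584
    (9,2) via x @ 1.1200  # hit
  → r_1 = 1.1200
beam 2: φ=90°, α=150°
  direction (-0.8660, 0.5000); cell (8,1); t to first gridline: x 0.5081, y 1.6600 (then +1.1547 / +2.0000)
    (7,1) via x @ 0.5081
    (7,2) via y @ 1.6600
    (6,2) via x @ 1.6628
    (5,2) via x @ 2.8175
    (5,3) via y @ 3.6600
    (4,3) via x @ 3.9722  # hit
  → r_2 = 3.9722
beam 3: φ=180°, α=240°
  direction (-0.5000, -0.8660); cell (8,1); t to first gridline: x 0.8800, y 0.1963 (then +2.0000 / +1.1547)
    (8,0) via y @ 0.1963  # hit
  → r_3 = 0.1963
beam 4: φ=270°, α=330°
  direction (0.8660, -0.5000); cell (8,1); t to first gridline: x 0.6466, y 0.3400 (then +1.1547 / +2.0000)
    (8,0) via y @ 0.3400  # hit
  → r_4 = 0.3400

ranges = [1.1200, 3.9722, 0.1963, 0.3400]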